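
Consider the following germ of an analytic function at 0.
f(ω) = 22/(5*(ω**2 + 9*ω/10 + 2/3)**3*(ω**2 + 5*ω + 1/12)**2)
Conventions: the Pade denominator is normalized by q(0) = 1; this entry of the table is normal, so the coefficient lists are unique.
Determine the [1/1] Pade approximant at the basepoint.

Taylor coefficients needed (expand at 0): a_0 = 10692/5, a_1 = -6631713/25, a_2 = 6024105351/250.
Write the denominator as Q(ω) = 1 + q1*ω. Requiring Q*f - P = O(ω^3) with deg P <= 1 kills the coefficients of ω^2..ω^2 in Q*f:
  ω^2: a_2 + q1*a_1 = 0, i.e. 6024105351/250 + (-6631713/25)*q1 = 0.
Solving this linear system: q1 = 751229/8270.
The numerator is Q*f truncated at degree 1: P0 = a_0 = 10692/5; P1 = a_1 + q1*a_0 = -1468356417/20675.

The Pade approximant has numerator coefficients [10692/5, -1468356417/20675]; denominator coefficients [1, 751229/8270].


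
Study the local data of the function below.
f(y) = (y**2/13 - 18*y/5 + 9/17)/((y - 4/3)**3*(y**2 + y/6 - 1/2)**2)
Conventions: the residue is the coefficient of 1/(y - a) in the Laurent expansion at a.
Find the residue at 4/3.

The residue is -27746816/2416635.

At the order-3 pole 4/3 set g(y) = (y - (4/3))^3*f(y) = (y**2/13 - 18*y/5 + 9/17)/(y**2 + y/6 - 1/2)**2.
Order-3 pole: residue = g''(a)/2; g''(4/3) = -55493632/2416635, so the residue is -27746816/2416635.


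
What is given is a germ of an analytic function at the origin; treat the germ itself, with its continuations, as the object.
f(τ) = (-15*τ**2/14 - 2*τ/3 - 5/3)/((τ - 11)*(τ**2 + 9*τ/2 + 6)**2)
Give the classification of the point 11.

The point is a pole of order 1.

The denominator factor τ - 11 vanishes at 11 and appears to the power 1; the numerator there equals -1941/14, nonzero, and no other factor vanishes.
Hence a pole whose order is the multiplicity, 1.


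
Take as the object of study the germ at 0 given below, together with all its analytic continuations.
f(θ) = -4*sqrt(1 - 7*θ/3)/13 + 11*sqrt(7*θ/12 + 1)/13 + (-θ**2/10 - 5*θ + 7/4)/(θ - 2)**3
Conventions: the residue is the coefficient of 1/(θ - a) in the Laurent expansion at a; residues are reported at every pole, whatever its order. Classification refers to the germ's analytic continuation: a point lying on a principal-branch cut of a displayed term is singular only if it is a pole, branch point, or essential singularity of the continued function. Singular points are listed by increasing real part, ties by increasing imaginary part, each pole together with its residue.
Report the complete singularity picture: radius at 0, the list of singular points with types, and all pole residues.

Denominator factor (θ - 2)^3: pole of order 3 at 2, modulus 2.
Branch term (11/13)*sqrt(1 - θ/(-12/7)): its argument vanishes at θ = -12/7, a square-root branch point, modulus 12/7.
Branch term (-4/13)*sqrt(1 - θ/(3/7)): its argument vanishes at θ = 3/7, a square-root branch point, modulus 3/7.
The radius of convergence is the smallest modulus among the singular points: 3/7.
The branch terms are analytic at 2 and contribute nothing to the residue; only the rational part matters.
At the order-3 pole 2 set g(θ) = (θ - (2))^3*(rational part) = -θ**2/10 - 5*θ + 7/4.
Order-3 pole: residue = g''(a)/2; g''(2) = -1/5, so the residue is -1/10.
List the singular points by increasing real part (a conjugate pair: the negative imaginary part first).

Radius of convergence at 0: 3/7.
At -12/7: an algebraic (square-root) branch point.
At 3/7: an algebraic (square-root) branch point.
At 2: a pole of order 3; residue -1/10.


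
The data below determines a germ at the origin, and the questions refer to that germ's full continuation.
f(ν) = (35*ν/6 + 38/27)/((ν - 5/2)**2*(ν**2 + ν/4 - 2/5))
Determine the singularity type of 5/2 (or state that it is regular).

The denominator factor ν - 5/2 vanishes at 5/2 and appears to the power 2; the numerator there equals 1727/108, nonzero, and no other factor vanishes.
Hence a pole whose order is the multiplicity, 2.

The point is a pole of order 2.


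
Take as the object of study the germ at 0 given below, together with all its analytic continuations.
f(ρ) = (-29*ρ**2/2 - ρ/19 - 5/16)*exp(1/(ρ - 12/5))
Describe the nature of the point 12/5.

The exponent 1/(ρ - (12/5)) has a pole at 12/5, so exp(1/(ρ - (12/5))) takes every nonzero value near it: an essential singularity (not a pole of any order).

The point is an essential singularity.


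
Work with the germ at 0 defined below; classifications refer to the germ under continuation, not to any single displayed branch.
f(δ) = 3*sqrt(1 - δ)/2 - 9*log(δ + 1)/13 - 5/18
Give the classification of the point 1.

The point is an algebraic (square-root) branch point.

The term (3/2)*sqrt(1 - δ/(1)) has argument 1 - 1/(1) = 0 at 1: a square-root (algebraic, two-sheeted) branch point; the remaining terms are analytic or single-valued there.


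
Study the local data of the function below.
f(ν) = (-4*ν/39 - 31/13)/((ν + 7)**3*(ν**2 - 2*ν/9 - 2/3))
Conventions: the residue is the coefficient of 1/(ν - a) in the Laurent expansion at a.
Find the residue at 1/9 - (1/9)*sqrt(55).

The factor ν**2 - 2*ν/9 - 2/3 splits as (ν - a)(ν - a') with a = 1/9 - (1/9)*sqrt(55), a' = 1/9 + (1/9)*sqrt(55). At the order-1 pole a set g(ν) = (ν - a)*f(ν) = [(-4*ν/39 - 31/13)/(ν + 7)**3] / (ν - a').
Simple pole: residue = g(a) at a = 1/9 - (1/9)*sqrt(55), which is 3096549/2353490074 + (37771434/64720977035)*sqrt(55).

The residue is 3096549/2353490074 + (37771434/64720977035)*sqrt(55).


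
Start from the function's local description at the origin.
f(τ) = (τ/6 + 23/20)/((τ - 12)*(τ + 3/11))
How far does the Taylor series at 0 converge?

The radius of convergence is 3/11.

Denominator factor (τ + 3/11): pole of order 1 at -3/11, modulus 3/11.
Denominator factor (τ - 12): pole of order 1 at 12, modulus 12.
The radius of convergence is the smallest modulus among the singular points: 3/11.


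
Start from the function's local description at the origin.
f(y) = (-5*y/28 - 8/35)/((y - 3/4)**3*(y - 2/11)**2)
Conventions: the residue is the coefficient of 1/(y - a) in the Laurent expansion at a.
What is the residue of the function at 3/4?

At the order-3 pole 3/4 set g(y) = (y - (3/4))^3*f(y) = (-5*y/28 - 8/35)/(y - 2/11)**2.
Order-3 pole: residue = g''(a)/2; g''(3/4) = -232083808/13671875, so the residue is -116041904/13671875.

The residue is -116041904/13671875.


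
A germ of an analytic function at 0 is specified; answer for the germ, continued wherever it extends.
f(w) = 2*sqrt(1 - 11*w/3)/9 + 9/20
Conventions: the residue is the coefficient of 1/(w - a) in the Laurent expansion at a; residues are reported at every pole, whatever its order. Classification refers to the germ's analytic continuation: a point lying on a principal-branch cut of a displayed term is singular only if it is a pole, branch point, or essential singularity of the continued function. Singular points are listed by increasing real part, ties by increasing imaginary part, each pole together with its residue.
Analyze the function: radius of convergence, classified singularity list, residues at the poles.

Branch term (2/9)*sqrt(1 - w/(3/11)): its argument vanishes at w = 3/11, a square-root branch point, modulus 3/11.
The radius of convergence is the smallest modulus among the singular points: 3/11.

Radius of convergence at 0: 3/11.
At 3/11: an algebraic (square-root) branch point.


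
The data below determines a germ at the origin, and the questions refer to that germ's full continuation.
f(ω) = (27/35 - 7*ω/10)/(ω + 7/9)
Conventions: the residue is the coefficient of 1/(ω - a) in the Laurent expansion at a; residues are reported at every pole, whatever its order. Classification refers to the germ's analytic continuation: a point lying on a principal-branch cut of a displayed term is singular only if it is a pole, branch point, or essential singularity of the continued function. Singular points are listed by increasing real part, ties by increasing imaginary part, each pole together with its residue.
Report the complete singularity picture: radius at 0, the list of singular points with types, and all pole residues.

Denominator factor (ω + 7/9): pole of order 1 at -7/9, modulus 7/9.
The radius of convergence is the smallest modulus among the singular points: 7/9.
At the order-1 pole -7/9 set g(ω) = (ω - (-7/9))*f(ω) = 27/35 - 7*ω/10.
Simple pole: residue = g(a) at a = -7/9, which is 829/630.

Radius of convergence at 0: 7/9.
At -7/9: a pole of order 1; residue 829/630.


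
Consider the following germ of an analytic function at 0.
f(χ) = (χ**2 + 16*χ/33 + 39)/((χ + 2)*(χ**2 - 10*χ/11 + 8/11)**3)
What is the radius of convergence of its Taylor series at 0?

The radius of convergence is (2/11)*sqrt(22).

Denominator factor (χ**2 - 10*χ/11 + 8/11)^3: discriminant -252/121, complex-conjugate roots (5/11) + ((3/11)*sqrt(7))*i and (5/11) - ((3/11)*sqrt(7))*i; poles of order 3, moduli (2/11)*sqrt(22) and (2/11)*sqrt(22).
Denominator factor (χ + 2): pole of order 1 at -2, modulus 2.
The radius of convergence is the smallest modulus among the singular points: (2/11)*sqrt(22).


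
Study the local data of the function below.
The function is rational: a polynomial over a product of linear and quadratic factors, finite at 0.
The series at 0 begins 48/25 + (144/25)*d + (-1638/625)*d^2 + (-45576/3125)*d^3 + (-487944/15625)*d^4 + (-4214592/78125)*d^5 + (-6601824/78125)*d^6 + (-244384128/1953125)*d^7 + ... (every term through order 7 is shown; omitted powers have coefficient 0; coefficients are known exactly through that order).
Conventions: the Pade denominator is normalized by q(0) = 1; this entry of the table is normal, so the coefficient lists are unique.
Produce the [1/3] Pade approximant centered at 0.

Taylor coefficients needed (read off): a_0 = 48/25, a_1 = 144/25, a_2 = -1638/625, a_3 = -45576/3125, a_4 = -487944/15625.
Write the denominator as Q(d) = 1 + q1*d + q2*d^2 + q3*d^3. Requiring Q*f - P = O(d^5) with deg P <= 1 kills the coefficients of d^2..d^4 in Q*f:
  d^2: a_2 + q1*a_1 + q2*a_0 = 0, i.e. -1638/625 + (144/25)*q1 + (48/25)*q2 = 0.
  d^3: a_3 + q1*a_2 + q2*a_1 + q3*a_0 = 0, i.e. -45576/3125 + (-1638/625)*q1 + (144/25)*q2 + (48/25)*q3 = 0.
  d^4: a_4 + q1*a_3 + q2*a_2 + q3*a_1 = 0, i.e. -487944/15625 + (-45576/3125)*q1 + (-1638/625)*q2 + (144/25)*q3 = 0.
Solving this linear system: q1 = 33889/122640, q2 = 109561/204400, q3 = 2081659/327040.
The numerator is Q*f truncated at degree 1: P0 = a_0 = 48/25; P1 = a_1 + q1*a_0 = 401809/63875.

The Pade approximant has numerator coefficients [48/25, 401809/63875]; denominator coefficients [1, 33889/122640, 109561/204400, 2081659/327040].


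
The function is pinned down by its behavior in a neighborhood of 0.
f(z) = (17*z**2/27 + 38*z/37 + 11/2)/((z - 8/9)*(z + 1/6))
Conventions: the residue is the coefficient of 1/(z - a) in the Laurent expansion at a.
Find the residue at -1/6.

The residue is -192275/37962.

At the order-1 pole -1/6 set g(z) = (z - (-1/6))*f(z) = (17*z**2/27 + 38*z/37 + 11/2)/(z - 8/9).
Simple pole: residue = g(a) at a = -1/6, which is -192275/37962.


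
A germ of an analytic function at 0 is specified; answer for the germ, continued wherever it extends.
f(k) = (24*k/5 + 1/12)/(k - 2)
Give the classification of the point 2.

The point is a pole of order 1.

The denominator factor k - 2 vanishes at 2 and appears to the power 1; the numerator there equals 581/60, nonzero, and no other factor vanishes.
Hence a pole whose order is the multiplicity, 1.


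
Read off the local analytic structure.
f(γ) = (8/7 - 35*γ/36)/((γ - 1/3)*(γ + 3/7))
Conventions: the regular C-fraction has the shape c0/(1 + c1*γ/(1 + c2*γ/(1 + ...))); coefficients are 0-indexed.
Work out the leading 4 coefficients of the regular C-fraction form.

The regular C-fraction coefficients are [-8, 53/288, 567623/15264, -2016/53].

Taylor coefficients (expand at 0): a_0 = -8, a_1 = 53/36, a_2 = -2971/54, a_3 = -8545/324.
c0 = a_0 = -8. Peel one level at a time: if S = 1 + c*γ/S' with S'(0) = 1, then c is the γ-coefficient of S and S' = c*γ/(S - 1).
S_1 = c0/f = 1 + (53/288)*γ + (-567623/82944)*γ^2 + ...; c1 = 53/288.
S_2 = c1*γ/(S_1 - 1) = 1 + (567623/15264)*γ + (3973361/2809)*γ^2 + ...; c2 = 567623/15264.
S_3 = c2*γ/(S_2 - 1) = 1 + (-2016/53)*γ + ...; c3 = -2016/53.


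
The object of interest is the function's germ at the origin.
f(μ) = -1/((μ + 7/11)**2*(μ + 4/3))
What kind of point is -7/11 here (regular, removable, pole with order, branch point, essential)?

The denominator factor μ + 7/11 vanishes at -7/11 and appears to the power 2; the numerator there equals -1, nonzero, and no other factor vanishes.
Hence a pole whose order is the multiplicity, 2.

The point is a pole of order 2.


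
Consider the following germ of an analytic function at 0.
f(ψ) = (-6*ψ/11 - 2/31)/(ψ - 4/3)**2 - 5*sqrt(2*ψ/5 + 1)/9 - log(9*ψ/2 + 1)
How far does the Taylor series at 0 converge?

Denominator factor (ψ - 4/3)^2: pole of order 2 at 4/3, modulus 4/3.
Branch term (-5/9)*sqrt(1 - ψ/(-5/2)): its argument vanishes at ψ = -5/2, a square-root branch point, modulus 5/2.
Branch term (-1)*log(1 - ψ/(-2/9)): its argument vanishes at ψ = -2/9, a logarithmic branch point, modulus 2/9.
The radius of convergence is the smallest modulus among the singular points: 2/9.

The radius of convergence is 2/9.


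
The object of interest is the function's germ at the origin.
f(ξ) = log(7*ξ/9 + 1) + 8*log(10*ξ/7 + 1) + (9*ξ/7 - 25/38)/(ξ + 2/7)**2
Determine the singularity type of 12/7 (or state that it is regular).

The point is a regular point.

Denominator factors: ξ + 2/7 = 2 at ξ = 12/7 — none vanishes.
Branch term log(1 - ξ/(-7/10)): argument at 12/7 is 169/49, nonzero, so 12/7 is not its branch point (a point on a principal cut is still regular for the continued germ).
Branch term log(1 - ξ/(-9/7)): argument at 12/7 is 7/3, nonzero, so 12/7 is not its branch point (a point on a principal cut is still regular for the continued germ).
So the germ continues analytically to 12/7.


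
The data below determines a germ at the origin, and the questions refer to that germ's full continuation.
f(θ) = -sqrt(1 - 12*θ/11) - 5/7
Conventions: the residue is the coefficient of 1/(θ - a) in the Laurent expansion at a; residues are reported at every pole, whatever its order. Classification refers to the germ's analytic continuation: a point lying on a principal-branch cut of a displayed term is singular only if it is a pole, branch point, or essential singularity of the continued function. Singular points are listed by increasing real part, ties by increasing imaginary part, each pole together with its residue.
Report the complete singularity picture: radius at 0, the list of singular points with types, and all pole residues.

Radius of convergence at 0: 11/12.
At 11/12: an algebraic (square-root) branch point.

Branch term (-1)*sqrt(1 - θ/(11/12)): its argument vanishes at θ = 11/12, a square-root branch point, modulus 11/12.
The radius of convergence is the smallest modulus among the singular points: 11/12.


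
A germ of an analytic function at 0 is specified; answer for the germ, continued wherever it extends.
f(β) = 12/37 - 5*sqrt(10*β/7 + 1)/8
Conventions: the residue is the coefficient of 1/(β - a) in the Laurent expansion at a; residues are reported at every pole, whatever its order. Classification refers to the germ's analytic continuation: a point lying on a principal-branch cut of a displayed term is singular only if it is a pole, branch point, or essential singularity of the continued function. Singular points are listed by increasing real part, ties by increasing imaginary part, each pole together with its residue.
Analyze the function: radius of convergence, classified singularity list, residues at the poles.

Branch term (-5/8)*sqrt(1 - β/(-7/10)): its argument vanishes at β = -7/10, a square-root branch point, modulus 7/10.
The radius of convergence is the smallest modulus among the singular points: 7/10.

Radius of convergence at 0: 7/10.
At -7/10: an algebraic (square-root) branch point.


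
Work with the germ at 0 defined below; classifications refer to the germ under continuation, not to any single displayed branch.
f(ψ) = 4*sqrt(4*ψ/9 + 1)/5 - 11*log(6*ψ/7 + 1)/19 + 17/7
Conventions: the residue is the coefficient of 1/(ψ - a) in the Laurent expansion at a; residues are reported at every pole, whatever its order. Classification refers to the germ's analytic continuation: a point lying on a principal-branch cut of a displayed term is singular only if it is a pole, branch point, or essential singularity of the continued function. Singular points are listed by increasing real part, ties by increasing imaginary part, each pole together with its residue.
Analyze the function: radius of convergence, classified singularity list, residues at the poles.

Radius of convergence at 0: 7/6.
At -9/4: an algebraic (square-root) branch point.
At -7/6: a logarithmic branch point.

Branch term (4/5)*sqrt(1 - ψ/(-9/4)): its argument vanishes at ψ = -9/4, a square-root branch point, modulus 9/4.
Branch term (-11/19)*log(1 - ψ/(-7/6)): its argument vanishes at ψ = -7/6, a logarithmic branch point, modulus 7/6.
The radius of convergence is the smallest modulus among the singular points: 7/6.
List the singular points by increasing real part (a conjugate pair: the negative imaginary part first).


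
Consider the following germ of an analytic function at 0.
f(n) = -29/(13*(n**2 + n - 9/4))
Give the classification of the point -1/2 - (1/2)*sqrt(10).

The point is a pole of order 1.

The denominator factor n**2 + n - 9/4 vanishes at -1/2 - (1/2)*sqrt(10) and appears to the power 1; the numerator there equals -29/13, nonzero, and no other factor vanishes.
Hence a pole whose order is the multiplicity, 1.


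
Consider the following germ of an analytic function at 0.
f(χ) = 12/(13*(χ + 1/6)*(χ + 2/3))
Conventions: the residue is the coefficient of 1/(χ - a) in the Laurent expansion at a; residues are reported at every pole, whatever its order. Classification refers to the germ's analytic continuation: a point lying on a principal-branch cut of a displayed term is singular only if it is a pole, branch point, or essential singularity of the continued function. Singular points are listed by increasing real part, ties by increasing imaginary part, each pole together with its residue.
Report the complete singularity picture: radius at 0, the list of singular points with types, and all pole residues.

Denominator factor (χ + 2/3): pole of order 1 at -2/3, modulus 2/3.
Denominator factor (χ + 1/6): pole of order 1 at -1/6, modulus 1/6.
The radius of convergence is the smallest modulus among the singular points: 1/6.
At the order-1 pole -2/3 set g(χ) = (χ - (-2/3))*f(χ) = 12/(13*(χ + 1/6)).
Simple pole: residue = g(a) at a = -2/3, which is -24/13.
At the order-1 pole -1/6 set g(χ) = (χ - (-1/6))*f(χ) = 12/(13*(χ + 2/3)).
Simple pole: residue = g(a) at a = -1/6, which is 24/13.
List the singular points by increasing real part (a conjugate pair: the negative imaginary part first).

Radius of convergence at 0: 1/6.
At -2/3: a pole of order 1; residue -24/13.
At -1/6: a pole of order 1; residue 24/13.


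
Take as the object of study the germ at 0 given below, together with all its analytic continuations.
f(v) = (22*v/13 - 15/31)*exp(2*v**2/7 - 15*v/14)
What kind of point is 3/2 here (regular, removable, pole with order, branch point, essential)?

The point is a regular point.

There is no denominator, hence no pole anywhere.
The factor exp(2*v**2/7 - 15*v/14) is entire.
So the germ continues analytically to 3/2.


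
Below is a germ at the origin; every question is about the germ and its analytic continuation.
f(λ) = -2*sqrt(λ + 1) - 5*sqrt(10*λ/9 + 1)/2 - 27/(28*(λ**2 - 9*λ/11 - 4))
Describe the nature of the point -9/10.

The term (-5/2)*sqrt(1 - λ/(-9/10)) has argument 1 - -9/10/(-9/10) = 0 at -9/10: a square-root (algebraic, two-sheeted) branch point; the remaining terms are analytic or single-valued there.

The point is an algebraic (square-root) branch point.


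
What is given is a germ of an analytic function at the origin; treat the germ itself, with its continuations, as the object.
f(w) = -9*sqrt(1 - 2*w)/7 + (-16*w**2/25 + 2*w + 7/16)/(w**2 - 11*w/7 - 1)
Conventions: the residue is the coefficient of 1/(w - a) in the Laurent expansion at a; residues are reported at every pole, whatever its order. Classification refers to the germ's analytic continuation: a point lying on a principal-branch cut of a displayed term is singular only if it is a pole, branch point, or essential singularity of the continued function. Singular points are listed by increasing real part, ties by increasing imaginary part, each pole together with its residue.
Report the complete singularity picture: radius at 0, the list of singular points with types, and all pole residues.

Radius of convergence at 0: -11/14 + (1/14)*sqrt(317).
At 11/14 - (1/14)*sqrt(317): a pole of order 1; residue 87/175 - (11343/887600)*sqrt(317).
At 1/2: an algebraic (square-root) branch point.
At 11/14 + (1/14)*sqrt(317): a pole of order 1; residue 87/175 + (11343/887600)*sqrt(317).

Denominator factor (w**2 - 11*w/7 - 1): discriminant 317/49, real irrational roots 11/14 + (1/14)*sqrt(317) and 11/14 - (1/14)*sqrt(317); poles of order 1, moduli 11/14 + (1/14)*sqrt(317) and -11/14 + (1/14)*sqrt(317).
Branch term (-9/7)*sqrt(1 - w/(1/2)): its argument vanishes at w = 1/2, a square-root branch point, modulus 1/2.
The radius of convergence is the smallest modulus among the singular points: -11/14 + (1/14)*sqrt(317).
The branch term is analytic at 11/14 - (1/14)*sqrt(317) and contributes nothing to the residue; only the rational part matters.
The factor w**2 - 11*w/7 - 1 splits as (w - a)(w - a') with a = 11/14 - (1/14)*sqrt(317), a' = 11/14 + (1/14)*sqrt(317). At the order-1 pole a set g(w) = (w - a)*(rational part) = [-16*w**2/25 + 2*w + 7/16] / (w - a').
Simple pole: residue = g(a) at a = 11/14 - (1/14)*sqrt(317), which is 87/175 - (11343/887600)*sqrt(317).
The branch term is analytic at 11/14 + (1/14)*sqrt(317) and contributes nothing to the residue; only the rational part matters.
The factor w**2 - 11*w/7 - 1 splits as (w - a)(w - a') with a = 11/14 + (1/14)*sqrt(317), a' = 11/14 - (1/14)*sqrt(317). At the order-1 pole a set g(w) = (w - a)*(rational part) = [-16*w**2/25 + 2*w + 7/16] / (w - a').
Simple pole: residue = g(a) at a = 11/14 + (1/14)*sqrt(317), which is 87/175 + (11343/887600)*sqrt(317).
List the singular points by increasing real part (a conjugate pair: the negative imaginary part first).


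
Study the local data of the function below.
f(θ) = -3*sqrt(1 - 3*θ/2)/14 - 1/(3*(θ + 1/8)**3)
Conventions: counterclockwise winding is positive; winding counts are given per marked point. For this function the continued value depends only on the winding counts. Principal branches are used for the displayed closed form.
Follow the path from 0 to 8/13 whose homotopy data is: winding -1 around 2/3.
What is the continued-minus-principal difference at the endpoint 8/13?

Continued minus principal equals (3/91)*sqrt(13).

The rational part is single-valued and drops out of the difference; each branch term changes only by its own monodromy.
(-3/14)*sqrt(1 - θ/(2/3)): winding -1 is odd, the square root flips sign, contributing -2*(-3/14)*sqrt(1 - (8/13)/(2/3)) = -2*(-3/14)*sqrt(1/13) = (3/91)*sqrt(13).
Summing the contributions at θ = 8/13 gives (3/91)*sqrt(13).


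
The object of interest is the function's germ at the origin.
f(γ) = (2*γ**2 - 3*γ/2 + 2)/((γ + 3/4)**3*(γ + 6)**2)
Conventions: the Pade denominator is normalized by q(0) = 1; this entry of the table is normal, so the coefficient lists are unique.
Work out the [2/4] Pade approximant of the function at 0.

The Pade approximant has numerator coefficients [32/243, -2174086328/22115794743, 8664488192/66347384229]; denominator coefficients [1, 394701599/91011501, 348647827/52006572, 165781604/39004929, 721893196/819103509].

Taylor coefficients needed (expand at 0): a_0 = 32/243, a_1 = -488/729, a_2 = 1568/729, a_3 = -11810/2187, a_4 = 76954/6561, a_5 = -913955/39366, a_6 = 7637441/177147.
Write the denominator as Q(γ) = 1 + q1*γ + q2*γ^2 + q3*γ^3 + q4*γ^4. Requiring Q*f - P = O(γ^7) with deg P <= 2 kills the coefficients of γ^3..γ^6 in Q*f:
  γ^3: a_3 + q1*a_2 + q2*a_1 + q3*a_0 = 0, i.e. -11810/2187 + (1568/729)*q1 + (-488/729)*q2 + (32/243)*q3 = 0.
  γ^4: a_4 + q1*a_3 + q2*a_2 + q3*a_1 + q4*a_0 = 0, i.e. 76954/6561 + (-11810/2187)*q1 + (1568/729)*q2 + (-488/729)*q3 + (32/243)*q4 = 0.
  γ^5: a_5 + q1*a_4 + q2*a_3 + q3*a_2 + q4*a_1 = 0, i.e. -913955/39366 + (76954/6561)*q1 + (-11810/2187)*q2 + (1568/729)*q3 + (-488/729)*q4 = 0.
  γ^6: a_6 + q1*a_5 + q2*a_4 + q3*a_3 + q4*a_2 = 0, i.e. 7637441/177147 + (-913955/39366)*q1 + (76954/6561)*q2 + (-11810/2187)*q3 + (1568/729)*q4 = 0.
Solving this linear system: q1 = 394701599/91011501, q2 = 348647827/52006572, q3 = 165781604/39004929, q4 = 721893196/819103509.
The numerator is Q*f truncated at degree 2: P0 = a_0 = 32/243; P1 = a_1 + q1*a_0 = -2174086328/22115794743; P2 = a_2 + q1*a_1 + q2*a_0 = 8664488192/66347384229.


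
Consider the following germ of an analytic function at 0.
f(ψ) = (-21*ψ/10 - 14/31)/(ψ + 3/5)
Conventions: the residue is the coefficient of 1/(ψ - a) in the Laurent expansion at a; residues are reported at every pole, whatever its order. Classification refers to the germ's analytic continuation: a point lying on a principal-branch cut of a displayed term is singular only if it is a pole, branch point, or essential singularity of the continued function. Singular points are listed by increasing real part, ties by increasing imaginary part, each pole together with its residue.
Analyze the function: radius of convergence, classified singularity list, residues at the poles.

Radius of convergence at 0: 3/5.
At -3/5: a pole of order 1; residue 1253/1550.

Denominator factor (ψ + 3/5): pole of order 1 at -3/5, modulus 3/5.
The radius of convergence is the smallest modulus among the singular points: 3/5.
At the order-1 pole -3/5 set g(ψ) = (ψ - (-3/5))*f(ψ) = -21*ψ/10 - 14/31.
Simple pole: residue = g(a) at a = -3/5, which is 1253/1550.


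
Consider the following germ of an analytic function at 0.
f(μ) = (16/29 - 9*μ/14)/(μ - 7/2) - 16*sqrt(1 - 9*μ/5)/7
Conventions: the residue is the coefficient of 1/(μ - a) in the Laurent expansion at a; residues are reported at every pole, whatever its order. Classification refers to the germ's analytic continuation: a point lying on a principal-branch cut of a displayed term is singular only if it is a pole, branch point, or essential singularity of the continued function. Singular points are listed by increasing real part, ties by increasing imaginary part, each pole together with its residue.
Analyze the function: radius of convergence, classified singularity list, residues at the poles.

Radius of convergence at 0: 5/9.
At 5/9: an algebraic (square-root) branch point.
At 7/2: a pole of order 1; residue -197/116.

Denominator factor (μ - 7/2): pole of order 1 at 7/2, modulus 7/2.
Branch term (-16/7)*sqrt(1 - μ/(5/9)): its argument vanishes at μ = 5/9, a square-root branch point, modulus 5/9.
The radius of convergence is the smallest modulus among the singular points: 5/9.
The branch term is analytic at 7/2 and contributes nothing to the residue; only the rational part matters.
At the order-1 pole 7/2 set g(μ) = (μ - (7/2))*(rational part) = 16/29 - 9*μ/14.
Simple pole: residue = g(a) at a = 7/2, which is -197/116.
List the singular points by increasing real part (a conjugate pair: the negative imaginary part first).


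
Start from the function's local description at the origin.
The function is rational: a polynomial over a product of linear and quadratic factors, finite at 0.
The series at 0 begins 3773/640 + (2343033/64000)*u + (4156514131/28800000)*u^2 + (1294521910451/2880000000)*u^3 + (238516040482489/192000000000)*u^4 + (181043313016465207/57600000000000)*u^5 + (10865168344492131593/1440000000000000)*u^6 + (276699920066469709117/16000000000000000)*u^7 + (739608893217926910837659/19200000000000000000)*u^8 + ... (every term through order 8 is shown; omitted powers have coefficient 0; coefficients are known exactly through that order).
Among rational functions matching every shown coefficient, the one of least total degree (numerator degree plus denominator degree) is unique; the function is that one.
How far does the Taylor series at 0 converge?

No rational of total degree below 7 reproduces all 9 coefficients; solving the [2/5] Pade equations on them gives f(u) = (13*u**2/9 + 5*u/2 + 1)/((u - 4/7)**3*(u**2 - 7*u/5 - 10/11)), whose expansion matches every shown term.
Denominator factor (u - 4/7)^3: pole of order 3 at 4/7, modulus 4/7.
Denominator factor (u**2 - 7*u/5 - 10/11): discriminant 1539/275, real irrational roots 7/10 + (9/110)*sqrt(209) and 7/10 - (9/110)*sqrt(209); poles of order 1, moduli 7/10 + (9/110)*sqrt(209) and -7/10 + (9/110)*sqrt(209).
The radius of convergence is the smallest modulus among the singular points: -7/10 + (9/110)*sqrt(209).

The radius of convergence is -7/10 + (9/110)*sqrt(209).


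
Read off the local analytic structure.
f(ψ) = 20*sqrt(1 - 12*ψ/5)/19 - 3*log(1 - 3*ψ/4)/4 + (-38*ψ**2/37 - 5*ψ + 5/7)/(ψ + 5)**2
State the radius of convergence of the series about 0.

Denominator factor (ψ + 5)^2: pole of order 2 at -5, modulus 5.
Branch term (20/19)*sqrt(1 - ψ/(5/12)): its argument vanishes at ψ = 5/12, a square-root branch point, modulus 5/12.
Branch term (-3/4)*log(1 - ψ/(4/3)): its argument vanishes at ψ = 4/3, a logarithmic branch point, modulus 4/3.
The radius of convergence is the smallest modulus among the singular points: 5/12.

The radius of convergence is 5/12.


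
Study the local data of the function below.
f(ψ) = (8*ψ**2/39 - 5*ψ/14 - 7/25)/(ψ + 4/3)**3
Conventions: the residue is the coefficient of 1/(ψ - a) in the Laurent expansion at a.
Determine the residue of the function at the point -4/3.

At the order-3 pole -4/3 set g(ψ) = (ψ - (-4/3))^3*f(ψ) = 8*ψ**2/39 - 5*ψ/14 - 7/25.
Order-3 pole: residue = g''(a)/2; g''(-4/3) = 16/39, so the residue is 8/39.

The residue is 8/39.


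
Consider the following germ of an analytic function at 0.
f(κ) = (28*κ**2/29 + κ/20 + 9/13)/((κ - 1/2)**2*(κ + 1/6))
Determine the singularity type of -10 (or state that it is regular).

The point is a regular point.

Denominator factors: κ - 1/2 = -21/2 at κ = -10; κ + 1/6 = -59/6 at κ = -10 — none vanishes.
So the germ continues analytically to -10.


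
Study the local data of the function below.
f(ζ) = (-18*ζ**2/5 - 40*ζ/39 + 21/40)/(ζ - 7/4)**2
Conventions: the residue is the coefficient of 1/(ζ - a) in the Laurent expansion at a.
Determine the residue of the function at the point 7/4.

At the order-2 pole 7/4 set g(ζ) = (ζ - (7/4))^2*f(ζ) = -18*ζ**2/5 - 40*ζ/39 + 21/40.
Order-2 pole: residue = g'(a); g'(7/4) = -2657/195, so the residue is -2657/195.

The residue is -2657/195.


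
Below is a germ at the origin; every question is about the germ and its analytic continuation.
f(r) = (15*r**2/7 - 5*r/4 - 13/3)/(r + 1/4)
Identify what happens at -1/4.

The point is a pole of order 1.

The denominator factor r + 1/4 vanishes at -1/4 and appears to the power 1; the numerator there equals -653/168, nonzero, and no other factor vanishes.
Hence a pole whose order is the multiplicity, 1.


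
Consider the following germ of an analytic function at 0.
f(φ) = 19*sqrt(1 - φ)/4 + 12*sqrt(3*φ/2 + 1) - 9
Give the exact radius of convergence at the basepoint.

Branch term (19/4)*sqrt(1 - φ/(1)): its argument vanishes at φ = 1, a square-root branch point, modulus 1.
Branch term (12)*sqrt(1 - φ/(-2/3)): its argument vanishes at φ = -2/3, a square-root branch point, modulus 2/3.
The radius of convergence is the smallest modulus among the singular points: 2/3.

The radius of convergence is 2/3.


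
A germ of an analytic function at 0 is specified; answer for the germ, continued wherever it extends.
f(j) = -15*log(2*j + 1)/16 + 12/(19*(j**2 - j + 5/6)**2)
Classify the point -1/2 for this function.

The point is a logarithmic branch point.

The term (-15/16)*log(1 - j/(-1/2)) has argument 1 - -1/2/(-1/2) = 0 at -1/2: a logarithmic (infinitely-sheeted) branch point; the remaining terms are analytic or single-valued there.


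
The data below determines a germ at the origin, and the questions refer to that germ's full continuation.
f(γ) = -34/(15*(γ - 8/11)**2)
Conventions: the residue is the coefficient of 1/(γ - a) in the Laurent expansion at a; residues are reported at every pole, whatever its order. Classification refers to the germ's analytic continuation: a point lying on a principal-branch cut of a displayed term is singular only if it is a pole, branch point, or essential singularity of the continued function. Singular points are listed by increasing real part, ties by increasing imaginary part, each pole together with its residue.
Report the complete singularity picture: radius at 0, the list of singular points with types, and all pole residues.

Denominator factor (γ - 8/11)^2: pole of order 2 at 8/11, modulus 8/11.
The radius of convergence is the smallest modulus among the singular points: 8/11.
At the order-2 pole 8/11 set g(γ) = (γ - (8/11))^2*f(γ) = -34/15.
Order-2 pole: residue = g'(a); g'(8/11) = 0, so the residue is 0.

Radius of convergence at 0: 8/11.
At 8/11: a pole of order 2; residue 0.


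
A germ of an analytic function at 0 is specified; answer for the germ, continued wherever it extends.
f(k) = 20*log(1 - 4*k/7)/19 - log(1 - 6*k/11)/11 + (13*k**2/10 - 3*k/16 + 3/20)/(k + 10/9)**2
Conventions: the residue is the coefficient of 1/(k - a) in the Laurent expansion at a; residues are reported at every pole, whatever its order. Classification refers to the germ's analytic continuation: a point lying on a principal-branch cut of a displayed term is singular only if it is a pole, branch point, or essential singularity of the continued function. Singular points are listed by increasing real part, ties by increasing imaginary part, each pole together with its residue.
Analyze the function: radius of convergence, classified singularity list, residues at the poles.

Denominator factor (k + 10/9)^2: pole of order 2 at -10/9, modulus 10/9.
Branch term (20/19)*log(1 - k/(7/4)): its argument vanishes at k = 7/4, a logarithmic branch point, modulus 7/4.
Branch term (-1/11)*log(1 - k/(11/6)): its argument vanishes at k = 11/6, a logarithmic branch point, modulus 11/6.
The radius of convergence is the smallest modulus among the singular points: 10/9.
The branch terms are analytic at -10/9 and contribute nothing to the residue; only the rational part matters.
At the order-2 pole -10/9 set g(k) = (k - (-10/9))^2*(rational part) = 13*k**2/10 - 3*k/16 + 3/20.
Order-2 pole: residue = g'(a); g'(-10/9) = -443/144, so the residue is -443/144.
List the singular points by increasing real part (a conjugate pair: the negative imaginary part first).

Radius of convergence at 0: 10/9.
At -10/9: a pole of order 2; residue -443/144.
At 7/4: a logarithmic branch point.
At 11/6: a logarithmic branch point.


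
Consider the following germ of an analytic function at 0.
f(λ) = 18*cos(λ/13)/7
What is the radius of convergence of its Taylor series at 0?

The radius of convergence is infinite.

The factor cos(λ/13) is entire and contributes no finite singular point.
The polynomial part has no poles.
No finite singular points: the Taylor series at 0 converges everywhere.


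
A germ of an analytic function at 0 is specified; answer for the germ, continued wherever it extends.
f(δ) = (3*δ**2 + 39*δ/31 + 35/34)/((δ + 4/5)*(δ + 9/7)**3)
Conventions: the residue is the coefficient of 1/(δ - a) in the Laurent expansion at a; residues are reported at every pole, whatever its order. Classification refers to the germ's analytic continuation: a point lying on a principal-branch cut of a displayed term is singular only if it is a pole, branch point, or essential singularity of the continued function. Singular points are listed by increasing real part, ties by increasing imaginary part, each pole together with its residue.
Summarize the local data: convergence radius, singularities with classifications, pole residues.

Radius of convergence at 0: 4/5.
At -9/7: a pole of order 3; residue -87802855/5178302.
At -4/5: a pole of order 1; residue 87802855/5178302.

Denominator factor (δ + 9/7)^3: pole of order 3 at -9/7, modulus 9/7.
Denominator factor (δ + 4/5): pole of order 1 at -4/5, modulus 4/5.
The radius of convergence is the smallest modulus among the singular points: 4/5.
At the order-3 pole -9/7 set g(δ) = (δ - (-9/7))^3*f(δ) = (3*δ**2 + 39*δ/31 + 35/34)/(δ + 4/5).
Order-3 pole: residue = g''(a)/2; g''(-9/7) = -87802855/2589151, so the residue is -87802855/5178302.
At the order-1 pole -4/5 set g(δ) = (δ - (-4/5))*f(δ) = (3*δ**2 + 39*δ/31 + 35/34)/(δ + 9/7)**3.
Simple pole: residue = g(a) at a = -4/5, which is 87802855/5178302.
List the singular points by increasing real part (a conjugate pair: the negative imaginary part first).


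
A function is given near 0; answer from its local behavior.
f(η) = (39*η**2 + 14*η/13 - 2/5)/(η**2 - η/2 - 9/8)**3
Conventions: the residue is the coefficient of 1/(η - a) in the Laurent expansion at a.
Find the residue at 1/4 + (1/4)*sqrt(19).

The residue is -(163872/445835)*sqrt(19).

The factor η**2 - η/2 - 9/8 splits as (η - a)(η - a') with a = 1/4 + (1/4)*sqrt(19), a' = 1/4 - (1/4)*sqrt(19). At the order-3 pole a set g(η) = (η - a)^3*f(η) = [39*η**2 + 14*η/13 - 2/5] / (η - a')^3.
Order-3 pole: residue = g''(a)/2; g''(1/4 + (1/4)*sqrt(19)) = -(327744/445835)*sqrt(19), so the residue is -(163872/445835)*sqrt(19).


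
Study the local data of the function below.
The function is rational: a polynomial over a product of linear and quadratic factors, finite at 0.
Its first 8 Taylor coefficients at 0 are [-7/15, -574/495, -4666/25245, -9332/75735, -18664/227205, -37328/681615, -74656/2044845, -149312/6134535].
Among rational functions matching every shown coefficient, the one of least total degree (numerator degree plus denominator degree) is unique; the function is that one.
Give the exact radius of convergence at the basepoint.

No rational of total degree below 3 reproduces all 8 coefficients; solving the [2/1] Pade equations on them gives f(α) = (-15*α**2/17 + 14*α/11 + 7/10)/(α - 3/2), whose expansion matches every shown term.
Denominator factor (α - 3/2): pole of order 1 at 3/2, modulus 3/2.
The radius of convergence is the smallest modulus among the singular points: 3/2.

The radius of convergence is 3/2.


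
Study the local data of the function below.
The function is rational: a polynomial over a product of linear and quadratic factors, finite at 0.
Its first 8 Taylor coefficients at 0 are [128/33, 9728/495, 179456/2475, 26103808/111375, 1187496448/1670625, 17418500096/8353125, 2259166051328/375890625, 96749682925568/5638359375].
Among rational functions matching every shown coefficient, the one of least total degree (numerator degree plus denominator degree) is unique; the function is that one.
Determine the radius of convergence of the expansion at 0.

No rational of total degree below 4 reproduces all 8 coefficients; solving the [0/4] Pade equations on them gives f(θ) = -20/(11*(θ - 3/4)**2*(θ**2 + 2*θ - 5/6)), whose expansion matches every shown term.
Denominator factor (θ - 3/4)^2: pole of order 2 at 3/4, modulus 3/4.
Denominator factor (θ**2 + 2*θ - 5/6): discriminant 22/3, real irrational roots -1 + (1/6)*sqrt(66) and -1 - (1/6)*sqrt(66); poles of order 1, moduli -1 + (1/6)*sqrt(66) and 1 + (1/6)*sqrt(66).
The radius of convergence is the smallest modulus among the singular points: -1 + (1/6)*sqrt(66).

The radius of convergence is -1 + (1/6)*sqrt(66).


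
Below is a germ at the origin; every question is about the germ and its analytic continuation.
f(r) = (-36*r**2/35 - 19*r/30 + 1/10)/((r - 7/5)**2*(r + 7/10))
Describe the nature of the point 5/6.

The point is a regular point.

Denominator factors: r - 7/5 = -17/30 at r = 5/6; r + 7/10 = 23/15 at r = 5/6 — none vanishes.
So the germ continues analytically to 5/6.
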